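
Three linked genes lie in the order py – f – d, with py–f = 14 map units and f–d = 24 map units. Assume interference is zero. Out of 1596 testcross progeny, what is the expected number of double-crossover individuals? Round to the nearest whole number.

54

Map distances give recombination frequencies of 0.140 and 0.240 for the two intervals.
With no interference, expected double-crossover frequency = 0.140 × 0.240 = 0.03360.
Expected number = 0.03360 × 1596 = 53.63 ≈ 54.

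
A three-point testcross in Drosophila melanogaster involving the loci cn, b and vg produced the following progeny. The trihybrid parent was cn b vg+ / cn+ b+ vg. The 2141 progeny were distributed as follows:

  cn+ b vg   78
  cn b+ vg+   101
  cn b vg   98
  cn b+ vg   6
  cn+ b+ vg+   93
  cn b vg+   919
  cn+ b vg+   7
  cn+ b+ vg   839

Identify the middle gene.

The two rarest classes, cn+ b vg+ and cn b+ vg, are the double crossovers. Comparing them with the parentals, only the cn allele has switched, so cn is the middle locus and the order is vg – cn – b.

cn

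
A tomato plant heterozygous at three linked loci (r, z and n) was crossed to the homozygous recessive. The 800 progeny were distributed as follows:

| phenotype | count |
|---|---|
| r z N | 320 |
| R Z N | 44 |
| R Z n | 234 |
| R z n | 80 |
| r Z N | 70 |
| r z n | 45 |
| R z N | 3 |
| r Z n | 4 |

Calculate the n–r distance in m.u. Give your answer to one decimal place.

12.0 m.u.

The two most frequent reciprocal classes, R Z n and r z N, are the parental types, so the F1 was R Z n / r z N.
The two rarest classes, r Z n and R z N, are the double crossovers. Comparing them with the parentals, only the r allele has switched, so r is the middle locus and the order is z – r – n.
Crossovers in the r–n interval produce the single-crossover classes R Z N and r z n (44 + 45 = 89) plus the double crossovers (7).
RF(r–n) = (89 + 7) / 800 = 96/800 = 0.1200 → 12.0 m.u.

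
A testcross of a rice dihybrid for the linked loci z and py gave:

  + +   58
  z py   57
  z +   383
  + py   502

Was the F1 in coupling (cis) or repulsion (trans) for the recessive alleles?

The two most frequent classes are + py (502) and z + (383); these are the parental (non-recombinant) types.
So the F1 carried + py on one chromosome and z + on the other — the recessive alleles are on opposite chromosomes (trans / repulsion).

trans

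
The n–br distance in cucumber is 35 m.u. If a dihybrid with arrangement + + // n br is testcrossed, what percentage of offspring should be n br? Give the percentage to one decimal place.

32.5%

A map distance of 35 m.u. corresponds to a recombination frequency of 0.350.
The F1 is + + / n br, so n br is a parental gamete class with expected frequency (1 − r)/2 = 0.650/2 = 0.3250.
That is 0.3250 = 32.5% of the progeny.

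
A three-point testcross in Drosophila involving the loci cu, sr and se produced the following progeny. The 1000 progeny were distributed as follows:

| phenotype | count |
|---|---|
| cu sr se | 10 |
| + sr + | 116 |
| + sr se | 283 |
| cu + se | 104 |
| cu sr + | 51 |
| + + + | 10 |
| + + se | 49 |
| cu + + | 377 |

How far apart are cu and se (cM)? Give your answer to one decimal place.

The two most frequent reciprocal classes, + sr se and cu + +, are the parental types, so the F1 was + sr se / cu + +.
The two rarest classes, cu sr se and + + +, are the double crossovers. Comparing them with the parentals, only the cu allele has switched, so cu is the middle locus and the order is se – cu – sr.
Crossovers in the se–cu interval produce the single-crossover classes + sr + and cu + se (116 + 104 = 220) plus the double crossovers (20).
RF(se–cu) = (220 + 20) / 1000 = 240/1000 = 0.2400 → 24.0 cM.

24.0 cM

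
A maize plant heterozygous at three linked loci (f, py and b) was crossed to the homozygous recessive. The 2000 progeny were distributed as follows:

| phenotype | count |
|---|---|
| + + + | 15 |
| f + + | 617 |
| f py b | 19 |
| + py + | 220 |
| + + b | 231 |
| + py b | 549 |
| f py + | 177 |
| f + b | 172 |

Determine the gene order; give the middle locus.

f

The two most frequent reciprocal classes, f + + and + py b, are the parental types, so the F1 was f + + / + py b.
The two rarest classes, + + + and f py b, are the double crossovers. Comparing them with the parentals, only the f allele has switched, so f is the middle locus and the order is py – f – b.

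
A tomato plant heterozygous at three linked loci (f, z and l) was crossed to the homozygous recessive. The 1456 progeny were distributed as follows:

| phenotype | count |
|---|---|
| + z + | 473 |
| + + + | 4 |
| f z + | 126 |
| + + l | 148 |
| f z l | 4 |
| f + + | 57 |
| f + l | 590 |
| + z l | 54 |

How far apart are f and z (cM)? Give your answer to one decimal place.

The two most frequent reciprocal classes, + z + and f + l, are the parental types, so the F1 was + z + / f + l.
The two rarest classes, + + + and f z l, are the double crossovers. Comparing them with the parentals, only the z allele has switched, so z is the middle locus and the order is l – z – f.
Crossovers in the z–f interval produce the single-crossover classes f z + and + + l (126 + 148 = 274) plus the double crossovers (8).
RF(z–f) = (274 + 8) / 1456 = 282/1456 = 0.1937 → 19.4 cM.

19.4 cM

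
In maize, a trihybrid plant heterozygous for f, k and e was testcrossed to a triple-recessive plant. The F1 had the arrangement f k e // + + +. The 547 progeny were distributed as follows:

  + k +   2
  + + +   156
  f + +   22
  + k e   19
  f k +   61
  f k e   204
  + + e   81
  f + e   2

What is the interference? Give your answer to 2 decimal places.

0.67

The two rarest classes, f + e and + k +, are the double crossovers. Comparing them with the parentals, only the k allele has switched, so k is the middle locus and the order is f – k – e.
f–k: (41 + 4)/547 = 0.0823; k–e: (142 + 4)/547 = 0.2669.
Expected DCO frequency = 0.0823 × 0.2669 ≈ 0.02197; observed = 4/547 ≈ 0.00731.
Coefficient of coincidence = 0.00731/0.02197 ≈ 0.33; interference = 1 − 0.33 = 0.67.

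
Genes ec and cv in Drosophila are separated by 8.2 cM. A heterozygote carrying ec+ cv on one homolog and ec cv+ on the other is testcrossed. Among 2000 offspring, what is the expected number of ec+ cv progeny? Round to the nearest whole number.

A map distance of 8.2 cM corresponds to a recombination frequency of 0.082.
The F1 is ec+ cv / ec cv+, so ec+ cv is a parental gamete class with expected frequency (1 − r)/2 = 0.918/2 = 0.4590.
Expected number = 0.4590 × 2000 = 918.00 ≈ 918.

918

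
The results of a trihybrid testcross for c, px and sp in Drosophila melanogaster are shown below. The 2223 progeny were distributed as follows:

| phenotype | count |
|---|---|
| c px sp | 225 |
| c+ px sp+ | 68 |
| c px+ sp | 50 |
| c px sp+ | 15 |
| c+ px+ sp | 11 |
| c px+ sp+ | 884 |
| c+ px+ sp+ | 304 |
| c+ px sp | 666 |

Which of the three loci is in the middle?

px

The two most frequent reciprocal classes, c px+ sp+ and c+ px sp, are the parental types, so the F1 was c px+ sp+ / c+ px sp.
The two rarest classes, c px sp+ and c+ px+ sp, are the double crossovers. Comparing them with the parentals, only the px allele has switched, so px is the middle locus and the order is sp – px – c.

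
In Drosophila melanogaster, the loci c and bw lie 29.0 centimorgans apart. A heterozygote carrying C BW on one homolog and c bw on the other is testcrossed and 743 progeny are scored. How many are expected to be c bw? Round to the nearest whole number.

A map distance of 29.0 centimorgans corresponds to a recombination frequency of 0.290.
The F1 is C BW / c bw, so c bw is a parental gamete class with expected frequency (1 − r)/2 = 0.710/2 = 0.3550.
Expected number = 0.3550 × 743 = 263.76 ≈ 264.

264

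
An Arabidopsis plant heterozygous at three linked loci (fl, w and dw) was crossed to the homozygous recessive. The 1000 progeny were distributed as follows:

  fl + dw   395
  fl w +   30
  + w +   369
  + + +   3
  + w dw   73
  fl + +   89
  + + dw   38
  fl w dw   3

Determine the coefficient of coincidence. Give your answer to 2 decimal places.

The two most frequent reciprocal classes, fl + dw and + w +, are the parental types, so the F1 was fl + dw / + w +.
The two rarest classes, fl w dw and + + +, are the double crossovers. Comparing them with the parentals, only the w allele has switched, so w is the middle locus and the order is fl – w – dw.
fl–w: (68 + 6)/1000 = 0.0740; w–dw: (162 + 6)/1000 = 0.1680.
Expected DCO frequency = 0.0740 × 0.1680 ≈ 0.01243; observed = 6/1000 ≈ 0.00600.
Coefficient of coincidence = 0.00600/0.01243 ≈ 0.48.

0.48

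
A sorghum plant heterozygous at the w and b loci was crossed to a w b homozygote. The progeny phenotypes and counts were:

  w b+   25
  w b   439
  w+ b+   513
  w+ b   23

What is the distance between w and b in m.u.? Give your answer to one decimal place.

The two most frequent classes, w+ b+ (513) and w b (439), are the parental types, so the F1 was w+ b+ / w b.
The recombinant classes are w+ b and w b+: 23 + 25 = 48.
Recombination frequency = 48/1000 = 0.0480 ≈ 4.8%, i.e. 4.8 m.u.

4.8 m.u.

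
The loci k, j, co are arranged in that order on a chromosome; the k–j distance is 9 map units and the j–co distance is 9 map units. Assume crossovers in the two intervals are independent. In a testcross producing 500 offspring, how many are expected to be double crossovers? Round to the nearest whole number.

Map distances give recombination frequencies of 0.090 and 0.090 for the two intervals.
With no interference, expected double-crossover frequency = 0.090 × 0.090 = 0.00810.
Expected number = 0.00810 × 500 = 4.05 ≈ 4.

4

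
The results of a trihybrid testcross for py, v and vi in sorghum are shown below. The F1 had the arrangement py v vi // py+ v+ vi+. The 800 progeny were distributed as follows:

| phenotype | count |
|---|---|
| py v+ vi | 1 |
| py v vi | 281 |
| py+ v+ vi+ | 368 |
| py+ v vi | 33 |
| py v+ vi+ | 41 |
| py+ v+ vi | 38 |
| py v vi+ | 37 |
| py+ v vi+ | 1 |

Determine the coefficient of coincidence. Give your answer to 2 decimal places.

0.27

The two rarest classes, py v+ vi and py+ v vi+, are the double crossovers. Comparing them with the parentals, only the v allele has switched, so v is the middle locus and the order is vi – v – py.
vi–v: (75 + 2)/800 = 0.0963; v–py: (74 + 2)/800 = 0.0950.
Expected DCO frequency = 0.0963 × 0.0950 ≈ 0.00915; observed = 2/800 ≈ 0.00250.
Coefficient of coincidence = 0.00250/0.00915 ≈ 0.27.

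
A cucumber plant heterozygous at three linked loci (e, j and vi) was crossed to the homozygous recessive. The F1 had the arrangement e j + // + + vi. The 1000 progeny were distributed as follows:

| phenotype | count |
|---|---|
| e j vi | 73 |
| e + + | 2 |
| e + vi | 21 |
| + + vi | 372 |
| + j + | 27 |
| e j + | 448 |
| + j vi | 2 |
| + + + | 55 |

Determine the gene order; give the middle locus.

The two rarest classes, e + + and + j vi, are the double crossovers. Comparing them with the parentals, only the j allele has switched, so j is the middle locus and the order is vi – j – e.

j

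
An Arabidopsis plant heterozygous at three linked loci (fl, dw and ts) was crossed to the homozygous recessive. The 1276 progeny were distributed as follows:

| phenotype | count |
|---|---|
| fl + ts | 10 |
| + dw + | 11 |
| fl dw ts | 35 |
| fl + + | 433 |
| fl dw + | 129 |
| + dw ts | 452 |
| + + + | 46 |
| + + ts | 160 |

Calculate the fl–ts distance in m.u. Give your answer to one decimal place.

8.0 m.u.

The two most frequent reciprocal classes, fl + + and + dw ts, are the parental types, so the F1 was fl + + / + dw ts.
The two rarest classes, fl + ts and + dw +, are the double crossovers. Comparing them with the parentals, only the ts allele has switched, so ts is the middle locus and the order is fl – ts – dw.
Crossovers in the fl–ts interval produce the single-crossover classes + + + and fl dw ts (46 + 35 = 81) plus the double crossovers (21).
RF(fl–ts) = (81 + 21) / 1276 = 102/1276 = 0.0799 → 8.0 m.u.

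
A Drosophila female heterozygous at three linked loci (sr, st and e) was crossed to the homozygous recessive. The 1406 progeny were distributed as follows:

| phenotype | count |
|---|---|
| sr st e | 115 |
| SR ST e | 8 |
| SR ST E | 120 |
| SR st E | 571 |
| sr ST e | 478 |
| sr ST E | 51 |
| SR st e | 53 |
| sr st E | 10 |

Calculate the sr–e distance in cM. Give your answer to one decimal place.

The two most frequent reciprocal classes, SR st E and sr ST e, are the parental types, so the F1 was SR st E / sr ST e.
The two rarest classes, sr st E and SR ST e, are the double crossovers. Comparing them with the parentals, only the sr allele has switched, so sr is the middle locus and the order is st – sr – e.
Crossovers in the sr–e interval produce the single-crossover classes SR st e and sr ST E (53 + 51 = 104) plus the double crossovers (18).
RF(sr–e) = (104 + 18) / 1406 = 122/1406 = 0.0868 → 8.7 cM.

8.7 cM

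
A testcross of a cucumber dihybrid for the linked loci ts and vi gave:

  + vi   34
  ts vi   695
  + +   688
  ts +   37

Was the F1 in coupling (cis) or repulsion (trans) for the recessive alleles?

cis

The two most frequent classes are + + (688) and ts vi (695); these are the parental (non-recombinant) types.
So the F1 carried + + on one chromosome and ts vi on the other — the recessive alleles are on the same chromosome (cis / coupling).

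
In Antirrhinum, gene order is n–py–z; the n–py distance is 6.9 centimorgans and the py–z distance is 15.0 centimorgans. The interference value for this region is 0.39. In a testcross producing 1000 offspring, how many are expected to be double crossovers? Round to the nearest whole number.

6

Map distances give recombination frequencies of 0.069 and 0.150 for the two intervals.
With interference 0.39 (so coincidence = 0.61), expected double-crossover frequency = 0.069 × 0.150 × 0.61 = 0.00631.
Expected number = 0.00631 × 1000 = 6.31 ≈ 6.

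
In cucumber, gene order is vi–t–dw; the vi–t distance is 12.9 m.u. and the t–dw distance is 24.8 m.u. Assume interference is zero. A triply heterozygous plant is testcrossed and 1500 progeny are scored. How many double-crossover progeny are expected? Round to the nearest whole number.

Map distances give recombination frequencies of 0.129 and 0.248 for the two intervals.
With no interference, expected double-crossover frequency = 0.129 × 0.248 = 0.03199.
Expected number = 0.03199 × 1500 = 47.99 ≈ 48.

48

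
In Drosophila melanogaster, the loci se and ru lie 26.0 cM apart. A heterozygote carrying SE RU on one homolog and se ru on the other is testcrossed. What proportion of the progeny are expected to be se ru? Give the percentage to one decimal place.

37.0%

A map distance of 26.0 cM corresponds to a recombination frequency of 0.260.
The F1 is SE RU / se ru, so se ru is a parental gamete class with expected frequency (1 − r)/2 = 0.740/2 = 0.3700.
That is 0.3700 = 37.0% of the progeny.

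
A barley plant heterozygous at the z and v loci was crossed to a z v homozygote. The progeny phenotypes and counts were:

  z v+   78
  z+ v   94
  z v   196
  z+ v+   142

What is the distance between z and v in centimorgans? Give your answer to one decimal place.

The two most frequent classes, z+ v+ (142) and z v (196), are the parental types, so the F1 was z+ v+ / z v.
The recombinant classes are z+ v and z v+: 94 + 78 = 172.
Recombination frequency = 172/510 = 0.3373 ≈ 33.7%, i.e. 33.7 centimorgans.

33.7 centimorgans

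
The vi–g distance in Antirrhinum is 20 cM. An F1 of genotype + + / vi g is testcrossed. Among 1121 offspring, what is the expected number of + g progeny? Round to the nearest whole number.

A map distance of 20 cM corresponds to a recombination frequency of 0.200.
The F1 is + + / vi g, so + g is a recombinant gamete class with expected frequency r/2 = 0.200/2 = 0.1000.
Expected number = 0.1000 × 1121 = 112.10 ≈ 112.

112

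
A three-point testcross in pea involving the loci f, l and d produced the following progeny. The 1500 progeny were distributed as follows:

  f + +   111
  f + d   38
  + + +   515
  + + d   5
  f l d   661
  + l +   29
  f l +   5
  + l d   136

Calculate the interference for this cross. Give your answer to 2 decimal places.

The two most frequent reciprocal classes, f l d and + + +, are the parental types, so the F1 was f l d / + + +.
The two rarest classes, f l + and + + d, are the double crossovers. Comparing them with the parentals, only the d allele has switched, so d is the middle locus and the order is f – d – l.
f–d: (247 + 10)/1500 = 0.1713; d–l: (67 + 10)/1500 = 0.0513.
Expected DCO frequency = 0.1713 × 0.0513 ≈ 0.00879; observed = 10/1500 ≈ 0.00667.
Coefficient of coincidence = 0.00667/0.00879 ≈ 0.76; interference = 1 − 0.76 = 0.24.

0.24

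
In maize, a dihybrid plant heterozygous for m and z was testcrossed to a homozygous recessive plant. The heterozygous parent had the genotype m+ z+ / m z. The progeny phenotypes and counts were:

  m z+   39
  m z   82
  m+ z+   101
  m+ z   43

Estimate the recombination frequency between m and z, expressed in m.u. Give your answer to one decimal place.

30.9 m.u.

The recombinant classes are m+ z and m z+: 43 + 39 = 82.
Recombination frequency = 82/265 = 0.3094 ≈ 30.9%, i.e. 30.9 m.u.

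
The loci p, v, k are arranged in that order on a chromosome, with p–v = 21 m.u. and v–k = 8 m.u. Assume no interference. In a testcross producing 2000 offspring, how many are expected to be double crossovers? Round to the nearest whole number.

Map distances give recombination frequencies of 0.210 and 0.080 for the two intervals.
With no interference, expected double-crossover frequency = 0.210 × 0.080 = 0.01680.
Expected number = 0.01680 × 2000 = 33.60 ≈ 34.

34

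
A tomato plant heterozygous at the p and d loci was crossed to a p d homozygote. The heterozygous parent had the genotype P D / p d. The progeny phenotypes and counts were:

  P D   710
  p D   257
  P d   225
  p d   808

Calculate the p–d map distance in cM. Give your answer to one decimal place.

The recombinant classes are P d and p D: 225 + 257 = 482.
Recombination frequency = 482/2000 = 0.2410 ≈ 24.1%, i.e. 24.1 cM.

24.1 cM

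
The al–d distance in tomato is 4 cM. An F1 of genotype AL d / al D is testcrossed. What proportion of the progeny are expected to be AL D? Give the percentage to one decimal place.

A map distance of 4 cM corresponds to a recombination frequency of 0.040.
The F1 is AL d / al D, so AL D is a recombinant gamete class with expected frequency r/2 = 0.040/2 = 0.0200.
That is 0.0200 = 2.0% of the progeny.

2.0%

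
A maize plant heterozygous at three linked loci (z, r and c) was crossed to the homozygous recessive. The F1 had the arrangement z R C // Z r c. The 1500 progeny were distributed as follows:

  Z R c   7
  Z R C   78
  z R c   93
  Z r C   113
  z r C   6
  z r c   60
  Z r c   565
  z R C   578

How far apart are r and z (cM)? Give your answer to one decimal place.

10.1 cM

The two rarest classes, z r C and Z R c, are the double crossovers. Comparing them with the parentals, only the r allele has switched, so r is the middle locus and the order is z – r – c.
Crossovers in the z–r interval produce the single-crossover classes Z R C and z r c (78 + 60 = 138) plus the double crossovers (13).
RF(z–r) = (138 + 13) / 1500 = 151/1500 = 0.1007 → 10.1 cM.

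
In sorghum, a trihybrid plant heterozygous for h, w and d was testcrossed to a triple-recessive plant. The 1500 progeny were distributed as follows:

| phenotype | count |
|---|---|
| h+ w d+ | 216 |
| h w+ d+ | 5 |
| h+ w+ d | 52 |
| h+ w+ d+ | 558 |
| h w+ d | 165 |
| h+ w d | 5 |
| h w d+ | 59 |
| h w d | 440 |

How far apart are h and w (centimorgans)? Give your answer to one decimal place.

26.1 centimorgans

The two most frequent reciprocal classes, h+ w+ d+ and h w d, are the parental types, so the F1 was h+ w+ d+ / h w d.
The two rarest classes, h w+ d+ and h+ w d, are the double crossovers. Comparing them with the parentals, only the h allele has switched, so h is the middle locus and the order is d – h – w.
Crossovers in the h–w interval produce the single-crossover classes h+ w d+ and h w+ d (216 + 165 = 381) plus the double crossovers (10).
RF(h–w) = (381 + 10) / 1500 = 391/1500 = 0.2607 → 26.1 centimorgans.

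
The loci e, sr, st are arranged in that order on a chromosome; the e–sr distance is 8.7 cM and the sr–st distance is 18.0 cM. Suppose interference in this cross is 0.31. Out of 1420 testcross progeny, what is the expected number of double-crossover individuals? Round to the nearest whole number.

Map distances give recombination frequencies of 0.087 and 0.180 for the two intervals.
With interference 0.31 (so coincidence = 0.69), expected double-crossover frequency = 0.087 × 0.180 × 0.69 = 0.01081.
Expected number = 0.01081 × 1420 = 15.34 ≈ 15.

15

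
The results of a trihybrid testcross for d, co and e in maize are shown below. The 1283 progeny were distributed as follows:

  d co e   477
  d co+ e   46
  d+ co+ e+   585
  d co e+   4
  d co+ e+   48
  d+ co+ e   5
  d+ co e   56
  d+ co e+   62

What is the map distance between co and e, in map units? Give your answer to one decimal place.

9.1 map units

The two most frequent reciprocal classes, d co e and d+ co+ e+, are the parental types, so the F1 was d co e / d+ co+ e+.
The two rarest classes, d co e+ and d+ co+ e, are the double crossovers. Comparing them with the parentals, only the e allele has switched, so e is the middle locus and the order is co – e – d.
Crossovers in the co–e interval produce the single-crossover classes d co+ e and d+ co e+ (46 + 62 = 108) plus the double crossovers (9).
RF(co–e) = (108 + 9) / 1283 = 117/1283 = 0.0912 → 9.1 map units.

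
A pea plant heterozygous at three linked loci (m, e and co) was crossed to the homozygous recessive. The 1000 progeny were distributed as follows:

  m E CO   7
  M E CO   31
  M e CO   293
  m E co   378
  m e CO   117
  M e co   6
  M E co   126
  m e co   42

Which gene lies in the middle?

co

The two most frequent reciprocal classes, M e CO and m E co, are the parental types, so the F1 was M e CO / m E co.
The two rarest classes, M e co and m E CO, are the double crossovers. Comparing them with the parentals, only the co allele has switched, so co is the middle locus and the order is m – co – e.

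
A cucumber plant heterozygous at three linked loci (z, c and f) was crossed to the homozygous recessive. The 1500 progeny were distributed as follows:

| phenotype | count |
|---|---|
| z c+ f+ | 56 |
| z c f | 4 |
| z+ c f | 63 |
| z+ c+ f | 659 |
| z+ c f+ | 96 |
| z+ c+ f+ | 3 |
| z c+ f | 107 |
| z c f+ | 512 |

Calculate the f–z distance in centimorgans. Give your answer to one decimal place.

14.0 centimorgans

The two most frequent reciprocal classes, z c f+ and z+ c+ f, are the parental types, so the F1 was z c f+ / z+ c+ f.
The two rarest classes, z c f and z+ c+ f+, are the double crossovers. Comparing them with the parentals, only the f allele has switched, so f is the middle locus and the order is z – f – c.
Crossovers in the z–f interval produce the single-crossover classes z+ c f+ and z c+ f (96 + 107 = 203) plus the double crossovers (7).
RF(z–f) = (203 + 7) / 1500 = 210/1500 = 0.1400 → 14.0 centimorgans.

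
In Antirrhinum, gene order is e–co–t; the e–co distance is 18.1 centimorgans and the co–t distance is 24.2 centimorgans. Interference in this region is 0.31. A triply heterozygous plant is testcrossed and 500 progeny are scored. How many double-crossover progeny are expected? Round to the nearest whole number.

Map distances give recombination frequencies of 0.181 and 0.242 for the two intervals.
With interference 0.31 (so coincidence = 0.69), expected double-crossover frequency = 0.181 × 0.242 × 0.69 = 0.03022.
Expected number = 0.03022 × 500 = 15.11 ≈ 15.

15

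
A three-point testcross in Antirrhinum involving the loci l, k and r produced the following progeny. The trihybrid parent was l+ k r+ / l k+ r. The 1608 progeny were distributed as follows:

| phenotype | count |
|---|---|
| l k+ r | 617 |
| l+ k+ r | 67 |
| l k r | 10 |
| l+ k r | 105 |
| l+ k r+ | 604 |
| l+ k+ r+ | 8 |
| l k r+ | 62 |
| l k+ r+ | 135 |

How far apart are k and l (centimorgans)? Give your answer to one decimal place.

9.1 centimorgans

The two rarest classes, l+ k+ r+ and l k r, are the double crossovers. Comparing them with the parentals, only the k allele has switched, so k is the middle locus and the order is l – k – r.
Crossovers in the l–k interval produce the single-crossover classes l k r+ and l+ k+ r (62 + 67 = 129) plus the double crossovers (18).
RF(l–k) = (129 + 18) / 1608 = 147/1608 = 0.0914 → 9.1 centimorgans.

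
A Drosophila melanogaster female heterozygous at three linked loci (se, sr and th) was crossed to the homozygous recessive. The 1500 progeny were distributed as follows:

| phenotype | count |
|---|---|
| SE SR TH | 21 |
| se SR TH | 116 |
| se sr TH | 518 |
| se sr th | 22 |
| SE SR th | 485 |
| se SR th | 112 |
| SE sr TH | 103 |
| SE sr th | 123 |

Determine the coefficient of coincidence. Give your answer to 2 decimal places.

The two most frequent reciprocal classes, SE SR th and se sr TH, are the parental types, so the F1 was SE SR th / se sr TH.
The two rarest classes, SE SR TH and se sr th, are the double crossovers. Comparing them with the parentals, only the th allele has switched, so th is the middle locus and the order is sr – th – se.
sr–th: (239 + 43)/1500 = 0.1880; th–se: (215 + 43)/1500 = 0.1720.
Expected DCO frequency = 0.1880 × 0.1720 ≈ 0.03234; observed = 43/1500 ≈ 0.02867.
Coefficient of coincidence = 0.02867/0.03234 ≈ 0.89.

0.89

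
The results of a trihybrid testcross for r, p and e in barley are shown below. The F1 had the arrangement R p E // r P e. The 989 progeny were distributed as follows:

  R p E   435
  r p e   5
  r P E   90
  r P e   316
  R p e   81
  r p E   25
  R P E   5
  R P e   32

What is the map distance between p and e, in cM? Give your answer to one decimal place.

The two rarest classes, R P E and r p e, are the double crossovers. Comparing them with the parentals, only the p allele has switched, so p is the middle locus and the order is r – p – e.
Crossovers in the p–e interval produce the single-crossover classes R p e and r P E (81 + 90 = 171) plus the double crossovers (10).
RF(p–e) = (171 + 10) / 989 = 181/989 = 0.1830 → 18.3 cM.

18.3 cM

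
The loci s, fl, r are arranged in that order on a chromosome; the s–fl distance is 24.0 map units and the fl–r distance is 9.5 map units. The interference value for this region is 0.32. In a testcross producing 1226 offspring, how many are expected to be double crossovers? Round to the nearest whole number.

Map distances give recombination frequencies of 0.240 and 0.095 for the two intervals.
With interference 0.32 (so coincidence = 0.68), expected double-crossover frequency = 0.240 × 0.095 × 0.68 = 0.01550.
Expected number = 0.01550 × 1226 = 19.01 ≈ 19.

19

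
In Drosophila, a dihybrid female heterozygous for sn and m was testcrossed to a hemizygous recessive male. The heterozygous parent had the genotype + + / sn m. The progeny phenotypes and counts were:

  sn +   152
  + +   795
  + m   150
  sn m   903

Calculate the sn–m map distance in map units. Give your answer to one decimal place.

The recombinant classes are + m and sn +: 150 + 152 = 302.
Recombination frequency = 302/2000 = 0.1510 ≈ 15.1%, i.e. 15.1 map units.

15.1 map units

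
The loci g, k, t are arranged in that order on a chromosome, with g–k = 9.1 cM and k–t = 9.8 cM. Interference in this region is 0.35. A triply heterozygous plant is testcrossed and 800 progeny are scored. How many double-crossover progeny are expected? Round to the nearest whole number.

5

Map distances give recombination frequencies of 0.091 and 0.098 for the two intervals.
With interference 0.35 (so coincidence = 0.65), expected double-crossover frequency = 0.091 × 0.098 × 0.65 = 0.00580.
Expected number = 0.00580 × 800 = 4.64 ≈ 5.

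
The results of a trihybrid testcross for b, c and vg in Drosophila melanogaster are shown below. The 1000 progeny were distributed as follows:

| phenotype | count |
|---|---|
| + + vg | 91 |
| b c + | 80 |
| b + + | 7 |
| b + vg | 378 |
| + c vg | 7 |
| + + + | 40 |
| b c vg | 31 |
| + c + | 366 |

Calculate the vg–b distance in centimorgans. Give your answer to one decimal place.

18.5 centimorgans

The two most frequent reciprocal classes, b + vg and + c +, are the parental types, so the F1 was b + vg / + c +.
The two rarest classes, b + + and + c vg, are the double crossovers. Comparing them with the parentals, only the vg allele has switched, so vg is the middle locus and the order is c – vg – b.
Crossovers in the vg–b interval produce the single-crossover classes + + vg and b c + (91 + 80 = 171) plus the double crossovers (14).
RF(vg–b) = (171 + 14) / 1000 = 185/1000 = 0.1850 → 18.5 centimorgans.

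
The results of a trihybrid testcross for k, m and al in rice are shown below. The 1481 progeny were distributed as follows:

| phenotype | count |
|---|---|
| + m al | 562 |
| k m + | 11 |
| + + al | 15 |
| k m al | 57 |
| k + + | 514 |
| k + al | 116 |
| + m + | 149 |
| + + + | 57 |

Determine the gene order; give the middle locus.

The two most frequent reciprocal classes, k + + and + m al, are the parental types, so the F1 was k + + / + m al.
The two rarest classes, k m + and + + al, are the double crossovers. Comparing them with the parentals, only the m allele has switched, so m is the middle locus and the order is al – m – k.

m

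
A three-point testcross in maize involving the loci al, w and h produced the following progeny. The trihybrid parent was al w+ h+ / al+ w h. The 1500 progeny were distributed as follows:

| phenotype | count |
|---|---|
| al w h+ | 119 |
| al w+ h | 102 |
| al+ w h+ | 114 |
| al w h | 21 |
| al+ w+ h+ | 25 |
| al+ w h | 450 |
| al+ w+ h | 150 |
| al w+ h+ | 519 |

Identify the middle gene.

The two rarest classes, al+ w+ h+ and al w h, are the double crossovers. Comparing them with the parentals, only the al allele has switched, so al is the middle locus and the order is w – al – h.

al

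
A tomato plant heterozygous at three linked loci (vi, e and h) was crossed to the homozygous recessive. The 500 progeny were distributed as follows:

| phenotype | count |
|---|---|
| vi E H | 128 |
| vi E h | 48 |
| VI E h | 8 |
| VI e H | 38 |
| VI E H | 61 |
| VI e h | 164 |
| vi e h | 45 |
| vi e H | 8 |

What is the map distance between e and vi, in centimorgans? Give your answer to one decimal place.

24.4 centimorgans

The two most frequent reciprocal classes, vi E H and VI e h, are the parental types, so the F1 was vi E H / VI e h.
The two rarest classes, vi e H and VI E h, are the double crossovers. Comparing them with the parentals, only the e allele has switched, so e is the middle locus and the order is h – e – vi.
Crossovers in the e–vi interval produce the single-crossover classes VI E H and vi e h (61 + 45 = 106) plus the double crossovers (16).
RF(e–vi) = (106 + 16) / 500 = 122/500 = 0.2440 → 24.4 centimorgans.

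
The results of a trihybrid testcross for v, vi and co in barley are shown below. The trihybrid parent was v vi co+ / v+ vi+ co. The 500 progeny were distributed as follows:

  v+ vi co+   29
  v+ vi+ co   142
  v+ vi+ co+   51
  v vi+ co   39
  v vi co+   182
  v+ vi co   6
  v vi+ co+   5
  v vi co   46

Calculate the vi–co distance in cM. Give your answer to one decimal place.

The two rarest classes, v vi+ co+ and v+ vi co, are the double crossovers. Comparing them with the parentals, only the vi allele has switched, so vi is the middle locus and the order is co – vi – v.
Crossovers in the co–vi interval produce the single-crossover classes v vi co and v+ vi+ co+ (46 + 51 = 97) plus the double crossovers (11).
RF(co–vi) = (97 + 11) / 500 = 108/500 = 0.2160 → 21.6 cM.

21.6 cM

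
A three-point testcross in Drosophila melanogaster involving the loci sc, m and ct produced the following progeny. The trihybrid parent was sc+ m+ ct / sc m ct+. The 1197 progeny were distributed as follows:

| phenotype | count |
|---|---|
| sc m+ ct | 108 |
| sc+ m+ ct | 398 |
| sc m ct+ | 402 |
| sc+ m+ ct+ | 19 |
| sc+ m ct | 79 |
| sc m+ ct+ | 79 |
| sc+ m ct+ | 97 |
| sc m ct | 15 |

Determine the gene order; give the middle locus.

The two rarest classes, sc+ m+ ct+ and sc m ct, are the double crossovers. Comparing them with the parentals, only the ct allele has switched, so ct is the middle locus and the order is sc – ct – m.

ct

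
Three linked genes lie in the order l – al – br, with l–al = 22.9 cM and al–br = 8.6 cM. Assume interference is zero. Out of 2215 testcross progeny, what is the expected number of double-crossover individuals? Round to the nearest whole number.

Map distances give recombination frequencies of 0.229 and 0.086 for the two intervals.
With no interference, expected double-crossover frequency = 0.229 × 0.086 = 0.01969.
Expected number = 0.01969 × 2215 = 43.62 ≈ 44.

44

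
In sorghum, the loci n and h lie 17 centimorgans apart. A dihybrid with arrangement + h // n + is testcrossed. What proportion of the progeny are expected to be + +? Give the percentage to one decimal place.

A map distance of 17 centimorgans corresponds to a recombination frequency of 0.170.
The F1 is + h / n +, so + + is a recombinant gamete class with expected frequency r/2 = 0.170/2 = 0.0850.
That is 0.0850 = 8.5% of the progeny.

8.5%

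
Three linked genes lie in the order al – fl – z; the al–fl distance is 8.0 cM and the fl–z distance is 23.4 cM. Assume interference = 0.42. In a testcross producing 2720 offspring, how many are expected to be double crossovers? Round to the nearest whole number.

30

Map distances give recombination frequencies of 0.080 and 0.234 for the two intervals.
With interference 0.42 (so coincidence = 0.58), expected double-crossover frequency = 0.080 × 0.234 × 0.58 = 0.01086.
Expected number = 0.01086 × 2720 = 29.53 ≈ 30.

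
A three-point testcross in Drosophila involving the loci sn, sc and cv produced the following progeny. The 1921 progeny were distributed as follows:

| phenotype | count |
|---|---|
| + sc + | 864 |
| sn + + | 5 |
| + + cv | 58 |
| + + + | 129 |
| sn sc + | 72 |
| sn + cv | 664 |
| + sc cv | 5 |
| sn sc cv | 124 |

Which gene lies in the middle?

The two most frequent reciprocal classes, + sc + and sn + cv, are the parental types, so the F1 was + sc + / sn + cv.
The two rarest classes, + sc cv and sn + +, are the double crossovers. Comparing them with the parentals, only the cv allele has switched, so cv is the middle locus and the order is sn – cv – sc.

cv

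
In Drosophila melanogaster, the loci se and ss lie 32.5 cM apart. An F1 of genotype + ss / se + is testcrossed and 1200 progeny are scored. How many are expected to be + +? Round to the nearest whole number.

195

A map distance of 32.5 cM corresponds to a recombination frequency of 0.325.
The F1 is + ss / se +, so + + is a recombinant gamete class with expected frequency r/2 = 0.325/2 = 0.1625.
Expected number = 0.1625 × 1200 = 195.00 ≈ 195.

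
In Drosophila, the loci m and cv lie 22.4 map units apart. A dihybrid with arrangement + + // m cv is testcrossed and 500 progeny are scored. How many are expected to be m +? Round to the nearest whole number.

56

A map distance of 22.4 map units corresponds to a recombination frequency of 0.224.
The F1 is + + / m cv, so m + is a recombinant gamete class with expected frequency r/2 = 0.224/2 = 0.1120.
Expected number = 0.1120 × 500 = 56.00 ≈ 56.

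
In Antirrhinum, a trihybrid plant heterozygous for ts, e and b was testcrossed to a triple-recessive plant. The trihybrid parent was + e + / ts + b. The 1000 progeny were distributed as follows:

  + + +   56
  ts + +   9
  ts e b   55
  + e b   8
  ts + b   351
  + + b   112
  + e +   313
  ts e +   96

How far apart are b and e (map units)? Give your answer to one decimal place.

The two rarest classes, + e b and ts + +, are the double crossovers. Comparing them with the parentals, only the b allele has switched, so b is the middle locus and the order is ts – b – e.
Crossovers in the b–e interval produce the single-crossover classes + + + and ts e b (56 + 55 = 111) plus the double crossovers (17).
RF(b–e) = (111 + 17) / 1000 = 128/1000 = 0.1280 → 12.8 map units.

12.8 map units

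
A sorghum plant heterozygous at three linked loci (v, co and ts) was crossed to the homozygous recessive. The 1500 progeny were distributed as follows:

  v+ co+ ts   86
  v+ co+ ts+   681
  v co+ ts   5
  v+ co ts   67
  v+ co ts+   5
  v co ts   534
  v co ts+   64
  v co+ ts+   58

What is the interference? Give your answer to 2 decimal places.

The two most frequent reciprocal classes, v co ts and v+ co+ ts+, are the parental types, so the F1 was v co ts / v+ co+ ts+.
The two rarest classes, v co+ ts and v+ co ts+, are the double crossovers. Comparing them with the parentals, only the co allele has switched, so co is the middle locus and the order is v – co – ts.
v–co: (125 + 10)/1500 = 0.0900; co–ts: (150 + 10)/1500 = 0.1067.
Expected DCO frequency = 0.0900 × 0.1067 ≈ 0.00960; observed = 10/1500 ≈ 0.00667.
Coefficient of coincidence = 0.00667/0.00960 ≈ 0.69; interference = 1 − 0.69 = 0.31.

0.31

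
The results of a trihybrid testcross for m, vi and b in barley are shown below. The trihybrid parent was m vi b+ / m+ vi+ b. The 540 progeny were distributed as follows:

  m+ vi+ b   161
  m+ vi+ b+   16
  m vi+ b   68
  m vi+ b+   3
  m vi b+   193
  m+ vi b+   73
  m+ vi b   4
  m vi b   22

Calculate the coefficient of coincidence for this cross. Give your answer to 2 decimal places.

0.57

The two rarest classes, m vi+ b+ and m+ vi b, are the double crossovers. Comparing them with the parentals, only the vi allele has switched, so vi is the middle locus and the order is m – vi – b.
m–vi: (141 + 7)/540 = 0.2741; vi–b: (38 + 7)/540 = 0.0833.
Expected DCO frequency = 0.2741 × 0.0833 ≈ 0.02283; observed = 7/540 ≈ 0.01296.
Coefficient of coincidence = 0.01296/0.02283 ≈ 0.57.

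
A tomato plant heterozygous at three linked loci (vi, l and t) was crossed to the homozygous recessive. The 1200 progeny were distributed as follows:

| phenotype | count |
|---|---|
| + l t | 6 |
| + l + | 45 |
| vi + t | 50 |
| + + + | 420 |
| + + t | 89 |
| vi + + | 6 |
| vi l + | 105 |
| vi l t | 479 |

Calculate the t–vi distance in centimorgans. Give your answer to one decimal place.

The two most frequent reciprocal classes, + + + and vi l t, are the parental types, so the F1 was + + + / vi l t.
The two rarest classes, vi + + and + l t, are the double crossovers. Comparing them with the parentals, only the vi allele has switched, so vi is the middle locus and the order is t – vi – l.
Crossovers in the t–vi interval produce the single-crossover classes + + t and vi l + (89 + 105 = 194) plus the double crossovers (12).
RF(t–vi) = (194 + 12) / 1200 = 206/1200 = 0.1717 → 17.2 centimorgans.

17.2 centimorgans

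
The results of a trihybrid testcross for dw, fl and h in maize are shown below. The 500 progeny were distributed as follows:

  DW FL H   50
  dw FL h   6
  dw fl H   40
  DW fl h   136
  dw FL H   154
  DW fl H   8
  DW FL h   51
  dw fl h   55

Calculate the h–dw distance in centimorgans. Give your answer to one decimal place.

The two most frequent reciprocal classes, DW fl h and dw FL H, are the parental types, so the F1 was DW fl h / dw FL H.
The two rarest classes, DW fl H and dw FL h, are the double crossovers. Comparing them with the parentals, only the h allele has switched, so h is the middle locus and the order is fl – h – dw.
Crossovers in the h–dw interval produce the single-crossover classes dw fl h and DW FL H (55 + 50 = 105) plus the double crossovers (14).
RF(h–dw) = (105 + 14) / 500 = 119/500 = 0.2380 → 23.8 centimorgans.

23.8 centimorgans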